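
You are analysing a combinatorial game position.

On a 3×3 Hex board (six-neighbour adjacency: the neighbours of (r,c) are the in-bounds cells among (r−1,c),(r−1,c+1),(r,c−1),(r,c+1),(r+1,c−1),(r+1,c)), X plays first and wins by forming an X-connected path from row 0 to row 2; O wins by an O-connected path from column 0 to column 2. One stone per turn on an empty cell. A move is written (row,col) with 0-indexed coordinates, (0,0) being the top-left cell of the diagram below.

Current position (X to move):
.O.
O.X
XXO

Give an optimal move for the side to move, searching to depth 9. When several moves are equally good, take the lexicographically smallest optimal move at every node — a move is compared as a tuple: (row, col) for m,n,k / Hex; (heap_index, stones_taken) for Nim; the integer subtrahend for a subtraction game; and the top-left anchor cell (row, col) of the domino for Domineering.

X's best at [.O./O.X/XXO]: (0,2)

ply 1, X at .O./O.X/XXO | (0,0)=-1→XO./O.X/XXO; (0,2)=+1→.OX/O.X/XXO*; (1,1)=-1→.O./OXX/XXO
ply 2: .OX/O.X/XXO is terminal -1 (O); from .O./O.X/XXO depth 9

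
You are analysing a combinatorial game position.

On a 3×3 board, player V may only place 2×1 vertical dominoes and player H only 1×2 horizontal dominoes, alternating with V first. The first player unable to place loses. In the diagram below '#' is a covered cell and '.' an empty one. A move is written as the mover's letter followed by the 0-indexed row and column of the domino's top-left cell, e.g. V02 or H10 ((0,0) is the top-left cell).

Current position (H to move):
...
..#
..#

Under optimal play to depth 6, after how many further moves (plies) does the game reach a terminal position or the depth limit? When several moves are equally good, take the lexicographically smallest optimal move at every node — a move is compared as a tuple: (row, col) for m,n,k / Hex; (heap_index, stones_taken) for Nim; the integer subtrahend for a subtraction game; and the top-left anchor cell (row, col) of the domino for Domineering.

PV length from [.../..#/..#]: 1 ply

p1 H@[.../..#/..#]: H00[##./..#/..#]-1 H01[.##/..#/..#]-1 H10[.../###/..#]+1* H20[.../..#/###]-1
p2 V@[.../###/..#] terminal -1; root [.../..#/..#] d6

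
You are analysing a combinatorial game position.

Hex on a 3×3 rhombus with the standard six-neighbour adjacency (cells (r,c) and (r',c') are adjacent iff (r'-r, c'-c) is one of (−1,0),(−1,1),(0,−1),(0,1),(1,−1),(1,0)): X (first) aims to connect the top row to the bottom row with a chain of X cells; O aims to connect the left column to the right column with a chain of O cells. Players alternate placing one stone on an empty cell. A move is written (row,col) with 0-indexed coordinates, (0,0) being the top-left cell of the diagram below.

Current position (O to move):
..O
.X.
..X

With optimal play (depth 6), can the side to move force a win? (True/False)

ply 1, O at ..O/.X./..X | (0,0)=-1→O.O/.X./..X; (0,1)=+1→.OO/.X./..X*; (1,0)=-1→..O/OX./..X; (1,2)=-1→..O/.XO/..X; (2,0)=-1→..O/.X./O.X; (2,1)=-1→..O/.X./.OX
ply 2, X at .OO/.X./..X | (0,0)=-1→XOO/.X./..X*; (1,0)=-1→.OO/XX./..X; (1,2)=-1→.OO/.XX/..X; (2,0)=-1→.OO/.X./X.X; (2,1)=-1→.OO/.X./.XX
ply 3, O at XOO/.X./..X | (1,0)=+1→XOO/OX./..X*; (1,2)=-1→XOO/.XO/..X; (2,0)=-1→XOO/.X./O.X; (2,1)=-1→XOO/.X./.OX
ply 4: XOO/OX./..X is terminal -1 (X); from ..O/.X./..X depth 6

O winning at [..O/.X./..X]: True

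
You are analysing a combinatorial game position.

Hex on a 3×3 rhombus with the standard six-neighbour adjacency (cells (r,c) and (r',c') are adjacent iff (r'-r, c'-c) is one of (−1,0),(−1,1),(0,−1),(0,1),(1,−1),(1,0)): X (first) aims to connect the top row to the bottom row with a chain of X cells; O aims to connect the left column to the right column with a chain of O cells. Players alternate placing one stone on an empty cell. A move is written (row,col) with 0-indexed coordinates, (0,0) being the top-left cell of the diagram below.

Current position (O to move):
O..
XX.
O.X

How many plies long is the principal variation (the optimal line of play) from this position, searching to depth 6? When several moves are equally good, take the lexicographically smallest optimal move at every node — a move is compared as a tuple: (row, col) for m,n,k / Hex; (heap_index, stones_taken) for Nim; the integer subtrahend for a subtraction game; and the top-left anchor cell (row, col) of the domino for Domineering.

[O../XX./O.X] O move#1: (0,1):-1/OO./XX./O.X*, (0,2):-1/O.O/XX./O.X, (1,2):-1/O../XXO/O.X, (2,1):-1/O../XX./OOX
[OO./XX./O.X] X move#2: (0,2):+1/OOX/XX./O.X*, (1,2):-1/OO./XXX/O.X, (2,1):-1/OO./XX./OXX
[OOX/XX./O.X] O move#3: (1,2):-1/OOX/XXO/O.X*, (2,1):-1/OOX/XX./OOX
[OOX/XXO/O.X] X move#4: (2,1):+1/OOX/XXO/OXX*
[OOX/XXO/OXX] end (terminal -1, O#5); searched O../XX./O.X to 6

PV length from [O../XX./O.X]: 4 plies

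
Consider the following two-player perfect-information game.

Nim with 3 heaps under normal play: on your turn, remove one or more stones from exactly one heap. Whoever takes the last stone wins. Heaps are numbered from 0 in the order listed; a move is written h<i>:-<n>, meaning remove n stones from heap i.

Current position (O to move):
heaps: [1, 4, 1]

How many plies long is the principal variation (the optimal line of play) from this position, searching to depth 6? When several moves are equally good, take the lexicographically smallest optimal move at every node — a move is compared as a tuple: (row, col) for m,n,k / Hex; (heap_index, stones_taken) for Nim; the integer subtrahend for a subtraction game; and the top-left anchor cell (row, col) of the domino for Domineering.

p1 O@[(1,4,1)]: h0:-1[(0,4,1)]-1 h1:-1[(1,3,1)]-1 h1:-2[(1,2,1)]-1 h1:-3[(1,1,1)]-1 h1:-4[(1,0,1)]+1* h2:-1[(1,4,0)]-1
p2 X@[(1,0,1)]: h0:-1[(0,0,1)]-1* h2:-1[(1,0,0)]-1
p3 O@[(0,0,1)]: h2:-1[(0,0,0)]+1*
p4 X@[(0,0,0)] terminal -1; root [(1,4,1)] d6

PV length from [(1,4,1)]: 3 plies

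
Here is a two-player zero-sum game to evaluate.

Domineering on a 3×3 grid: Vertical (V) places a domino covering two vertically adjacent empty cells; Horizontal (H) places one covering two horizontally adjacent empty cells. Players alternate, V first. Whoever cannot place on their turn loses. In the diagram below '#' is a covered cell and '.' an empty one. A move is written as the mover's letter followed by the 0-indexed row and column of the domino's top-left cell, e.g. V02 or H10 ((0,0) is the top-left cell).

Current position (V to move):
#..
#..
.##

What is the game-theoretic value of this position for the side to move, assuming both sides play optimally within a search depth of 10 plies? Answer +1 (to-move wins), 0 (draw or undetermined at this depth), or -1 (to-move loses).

value(#../#../.##, V) = +1

p1 V@[#../#../.##]: V01[##./##./.##]+1* V02[#.#/#.#/.##]+1
p2 H@[##./##./.##] terminal -1; root [#../#../.##] d10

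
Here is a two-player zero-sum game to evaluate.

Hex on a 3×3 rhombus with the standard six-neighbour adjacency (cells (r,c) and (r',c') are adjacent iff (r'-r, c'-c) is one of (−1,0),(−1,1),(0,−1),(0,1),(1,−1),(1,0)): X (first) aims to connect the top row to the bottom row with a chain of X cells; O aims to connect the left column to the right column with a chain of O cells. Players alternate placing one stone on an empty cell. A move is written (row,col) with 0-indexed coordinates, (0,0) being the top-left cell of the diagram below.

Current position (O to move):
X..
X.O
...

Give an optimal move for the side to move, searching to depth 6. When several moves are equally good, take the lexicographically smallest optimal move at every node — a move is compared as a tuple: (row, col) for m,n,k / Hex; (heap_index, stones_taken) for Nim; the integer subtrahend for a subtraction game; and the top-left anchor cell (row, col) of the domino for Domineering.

ply 1, O at X../X.O/... | (0,1)=-1→XO./X.O/...; (0,2)=-1→X.O/X.O/...; (1,1)=-1→X../XOO/...; (2,0)=+1→X../X.O/O..*; (2,1)=-1→X../X.O/.O.; (2,2)=-1→X../X.O/..O
ply 2, X at X../X.O/O.. | (0,1)=-1→XX./X.O/O..*; (0,2)=-1→X.X/X.O/O..; (1,1)=-1→X../XXO/O..; (2,1)=-1→X../X.O/OX.; (2,2)=-1→X../X.O/O.X
ply 3, O at XX./X.O/O.. | (0,2)=+1→XXO/X.O/O..*; (1,1)=+1→XX./XOO/O..; (2,1)=+1→XX./X.O/OO.; (2,2)=+1→XX./X.O/O.O
ply 4, X at XXO/X.O/O.. | (1,1)=-1→XXO/XXO/O..*; (2,1)=-1→XXO/X.O/OX.; (2,2)=-1→XXO/X.O/O.X
ply 5, O at XXO/XXO/O.. | (2,1)=+1→XXO/XXO/OO.*; (2,2)=-1→XXO/XXO/O.O
ply 6: XXO/XXO/OO. is terminal -1 (X); from X../X.O/... depth 6

O's best at [X../X.O/...]: (2,0)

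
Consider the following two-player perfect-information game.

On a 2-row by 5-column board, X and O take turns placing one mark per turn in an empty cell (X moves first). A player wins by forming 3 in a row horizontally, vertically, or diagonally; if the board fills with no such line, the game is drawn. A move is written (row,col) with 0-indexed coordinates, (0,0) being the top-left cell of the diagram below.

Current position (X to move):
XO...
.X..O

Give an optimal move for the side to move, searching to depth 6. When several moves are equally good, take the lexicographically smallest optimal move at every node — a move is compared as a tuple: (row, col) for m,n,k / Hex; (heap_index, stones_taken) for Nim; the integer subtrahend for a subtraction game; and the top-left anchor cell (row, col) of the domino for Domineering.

X's best at [XO.../.X..O]: (1,2)

[XO.../.X..O] X move#1: (0,2):+0/XOX../.X..O, (0,3):+0/XO.X./.X..O, (0,4):+0/XO..X/.X..O, (1,0):+0/XO.../XX..O, (1,2):+1/XO.../.XX.O*, (1,3):+0/XO.../.X.XO
[XO.../.XX.O] O move#2: (0,2):-1/XOO../.XX.O*, (0,3):-1/XO.O./.XX.O, (0,4):-1/XO..O/.XX.O, (1,0):-1/XO.../OXX.O, (1,3):-1/XO.../.XXOO
[XOO../.XX.O] X move#3: (0,3):+1/XOOX./.XX.O*, (0,4):-1/XOO.X/.XX.O, (1,0):+1/XOO../XXX.O, (1,3):+1/XOO../.XXXO
[XOOX./.XX.O] O move#4: (0,4):-1/XOOXO/.XX.O*, (1,0):-1/XOOX./OXX.O, (1,3):-1/XOOX./.XXOO
[XOOXO/.XX.O] X move#5: (1,0):+1/XOOXO/XXX.O*, (1,3):+1/XOOXO/.XXXO
[XOOXO/XXX.O] end (terminal -1, O#6); searched XO.../.X..O to 6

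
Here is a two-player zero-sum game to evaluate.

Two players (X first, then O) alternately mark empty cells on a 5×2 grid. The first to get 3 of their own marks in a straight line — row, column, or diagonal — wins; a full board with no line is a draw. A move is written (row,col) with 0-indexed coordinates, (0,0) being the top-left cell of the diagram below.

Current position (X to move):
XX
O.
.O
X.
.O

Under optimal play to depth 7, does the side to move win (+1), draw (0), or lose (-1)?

ply 1, X at XX/O./.O/X./.O | (1,1)=-1→XX/OX/.O/X./.O; (2,0)=-1→XX/O./XO/X./.O; (3,1)=+0→XX/O./.O/XX/.O*; (4,0)=-1→XX/O./.O/X./XO
ply 2, O at XX/O./.O/XX/.O | (1,1)=+0→XX/OO/.O/XX/.O*; (2,0)=+0→XX/O./OO/XX/.O; (4,0)=+0→XX/O./.O/XX/OO
ply 3, X at XX/OO/.O/XX/.O | (2,0)=+0→XX/OO/XO/XX/.O*; (4,0)=+0→XX/OO/.O/XX/XO
ply 4, O at XX/OO/XO/XX/.O | (4,0)=+0→XX/OO/XO/XX/OO*
ply 5: XX/OO/XO/XX/OO is terminal +0 (X); from XX/O./.O/X./.O depth 7

value(XX/O./.O/X./.O, X) = 0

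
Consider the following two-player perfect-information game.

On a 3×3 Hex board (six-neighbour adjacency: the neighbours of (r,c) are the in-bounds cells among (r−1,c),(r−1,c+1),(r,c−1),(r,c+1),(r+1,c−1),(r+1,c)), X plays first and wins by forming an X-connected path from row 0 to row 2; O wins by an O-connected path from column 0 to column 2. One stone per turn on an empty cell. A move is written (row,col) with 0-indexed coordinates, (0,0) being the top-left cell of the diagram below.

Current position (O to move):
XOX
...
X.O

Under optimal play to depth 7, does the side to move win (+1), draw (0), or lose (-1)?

value(XOX/.../X.O, O) = -1

p1 O@[XOX/.../X.O]: (1,0)[XOX/O../X.O]-1* (1,1)[XOX/.O./X.O]-1 (1,2)[XOX/..O/X.O]-1 (2,1)[XOX/.../XOO]-1
p2 X@[XOX/O../X.O]: (1,1)[XOX/OX./X.O]+1* (1,2)[XOX/O.X/X.O]+1 (2,1)[XOX/O../XXO]+1
p3 O@[XOX/OX./X.O] terminal -1; root [XOX/.../X.O] d7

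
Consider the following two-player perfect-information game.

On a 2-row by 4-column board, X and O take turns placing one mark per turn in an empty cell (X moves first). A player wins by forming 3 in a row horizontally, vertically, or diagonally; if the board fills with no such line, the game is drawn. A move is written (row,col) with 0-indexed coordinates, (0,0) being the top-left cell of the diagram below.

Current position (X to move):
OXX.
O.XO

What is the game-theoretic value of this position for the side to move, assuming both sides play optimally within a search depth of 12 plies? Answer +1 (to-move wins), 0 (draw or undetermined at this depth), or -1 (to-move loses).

value(OXX./O.XO, X) = +1

ply 1, X at OXX./O.XO | (0,3)=+1→OXXX/O.XO*; (1,1)=+0→OXX./OXXO
ply 2: OXXX/O.XO is terminal -1 (O); from OXX./O.XO depth 12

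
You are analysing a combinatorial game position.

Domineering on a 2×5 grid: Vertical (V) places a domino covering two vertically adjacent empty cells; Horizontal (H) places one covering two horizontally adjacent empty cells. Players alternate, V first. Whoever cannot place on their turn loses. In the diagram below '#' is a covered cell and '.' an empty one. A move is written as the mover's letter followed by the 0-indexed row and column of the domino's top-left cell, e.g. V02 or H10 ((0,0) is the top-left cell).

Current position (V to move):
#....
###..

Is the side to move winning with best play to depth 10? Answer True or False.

V winning at [#..../###..]: True

p1 V@[#..../###..]: V03[#..#./####.]+1* V04[#...#/###.#]-1
p2 H@[#..#./####.]: H01[####./####.]-1*
p3 V@[####./####.]: V04[#####/#####]+1*
p4 H@[#####/#####] terminal -1; root [#..../###..] d10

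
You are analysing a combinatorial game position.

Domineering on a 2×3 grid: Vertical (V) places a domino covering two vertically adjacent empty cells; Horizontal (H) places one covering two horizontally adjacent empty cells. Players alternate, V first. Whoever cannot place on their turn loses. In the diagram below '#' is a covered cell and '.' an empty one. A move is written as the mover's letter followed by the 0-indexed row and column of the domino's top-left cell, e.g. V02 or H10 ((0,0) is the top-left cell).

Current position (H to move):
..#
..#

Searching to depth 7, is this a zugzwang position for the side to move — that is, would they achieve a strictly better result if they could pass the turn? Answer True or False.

p1 H@[..#/..#]: H00[###/..#]+1* H10[..#/###]+1
p2 V@[###/..#] terminal -1; root [..#/..#] d7
pass branch (V moves first from the same position):
  | p1 V@[..#/..#]: V00[#.#/#.#]+1* V01[.##/.##]+1
  | p2 H@[#.#/#.#] terminal -1; root [..#/..#] d7
H moving scores +1; H passing scores -1

zugzwang(..#/..#, H) = False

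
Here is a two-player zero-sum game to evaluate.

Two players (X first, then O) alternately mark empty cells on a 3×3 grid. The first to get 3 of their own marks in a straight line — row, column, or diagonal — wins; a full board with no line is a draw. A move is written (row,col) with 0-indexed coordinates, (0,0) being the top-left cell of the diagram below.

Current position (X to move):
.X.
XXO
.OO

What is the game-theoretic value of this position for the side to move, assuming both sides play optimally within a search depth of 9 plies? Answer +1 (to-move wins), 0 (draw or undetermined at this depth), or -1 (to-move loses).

ply 1, X at .X./XXO/.OO | (0,0)=-1→XX./XXO/.OO*; (0,2)=-1→.XX/XXO/.OO; (2,0)=-1→.X./XXO/XOO
ply 2, O at XX./XXO/.OO | (0,2)=+1→XXO/XXO/.OO*; (2,0)=+1→XX./XXO/OOO
ply 3: XXO/XXO/.OO is terminal -1 (X); from .X./XXO/.OO depth 9

value(.X./XXO/.OO, X) = -1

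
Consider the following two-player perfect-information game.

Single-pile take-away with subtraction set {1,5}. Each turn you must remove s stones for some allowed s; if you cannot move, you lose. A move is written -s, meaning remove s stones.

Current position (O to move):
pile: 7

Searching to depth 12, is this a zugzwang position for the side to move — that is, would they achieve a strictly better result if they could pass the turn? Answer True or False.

ply 1, O at 7 | -1=+1→6*; -5=+1→2
ply 2, X at 6 | -1=-1→5*; -5=-1→1
ply 3, O at 5 | -1=+1→4*; -5=+1→0
ply 4, X at 4 | -1=-1→3*
ply 5, O at 3 | -1=+1→2*
ply 6, X at 2 | -1=-1→1*
ply 7, O at 1 | -1=+1→0*
ply 8: 0 is terminal -1 (X); from 7 depth 12
suppose O passes — search the same position with X to move:
pass> ply 1, X at 7 | -1=+1→6*; -5=+1→2
pass> ply 2, O at 6 | -1=-1→5*; -5=-1→1
pass> ply 3, X at 5 | -1=+1→4*; -5=+1→0
pass> ply 4, O at 4 | -1=-1→3*
pass> ply 5, X at 3 | -1=+1→2*
pass> ply 6, O at 2 | -1=-1→1*
pass> ply 7, X at 1 | -1=+1→0*
pass> ply 8: 0 is terminal -1 (O); from 7 depth 12
for O: play +1, pass -1

zugzwang(7, O) = False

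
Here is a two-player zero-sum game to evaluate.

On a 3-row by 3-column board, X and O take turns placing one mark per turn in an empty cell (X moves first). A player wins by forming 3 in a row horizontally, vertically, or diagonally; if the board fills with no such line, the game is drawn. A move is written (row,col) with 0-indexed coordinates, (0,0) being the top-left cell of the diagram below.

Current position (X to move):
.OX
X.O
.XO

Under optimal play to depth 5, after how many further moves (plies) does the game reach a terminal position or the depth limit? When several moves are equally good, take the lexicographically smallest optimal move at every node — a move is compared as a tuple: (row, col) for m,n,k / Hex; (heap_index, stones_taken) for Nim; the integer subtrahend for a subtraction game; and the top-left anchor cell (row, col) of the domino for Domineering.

ply 1, X at .OX/X.O/.XO | (0,0)=+0→XOX/X.O/.XO; (1,1)=+0→.OX/XXO/.XO; (2,0)=+1→.OX/X.O/XXO*
ply 2, O at .OX/X.O/XXO | (0,0)=-1→OOX/X.O/XXO*; (1,1)=-1→.OX/XOO/XXO
ply 3, X at OOX/X.O/XXO | (1,1)=+1→OOX/XXO/XXO*
ply 4: OOX/XXO/XXO is terminal -1 (O); from .OX/X.O/.XO depth 5

PV length from [.OX/X.O/.XO]: 3 plies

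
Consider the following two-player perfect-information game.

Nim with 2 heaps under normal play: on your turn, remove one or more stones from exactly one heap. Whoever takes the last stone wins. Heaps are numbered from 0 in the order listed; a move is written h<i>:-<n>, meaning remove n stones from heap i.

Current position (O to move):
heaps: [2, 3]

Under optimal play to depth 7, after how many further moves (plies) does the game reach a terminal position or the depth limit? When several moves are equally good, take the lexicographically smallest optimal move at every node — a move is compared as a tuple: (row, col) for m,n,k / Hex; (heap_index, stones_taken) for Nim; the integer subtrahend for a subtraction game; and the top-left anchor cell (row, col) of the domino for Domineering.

ply 1, O at (2,3) | h0:-1=-1→(1,3); h0:-2=-1→(0,3); h1:-1=+1→(2,2)*; h1:-2=-1→(2,1); h1:-3=-1→(2,0)
ply 2, X at (2,2) | h0:-1=-1→(1,2)*; h0:-2=-1→(0,2); h1:-1=-1→(2,1); h1:-2=-1→(2,0)
ply 3, O at (1,2) | h0:-1=-1→(0,2); h1:-1=+1→(1,1)*; h1:-2=-1→(1,0)
ply 4, X at (1,1) | h0:-1=-1→(0,1)*; h1:-1=-1→(1,0)
ply 5, O at (0,1) | h1:-1=+1→(0,0)*
ply 6: (0,0) is terminal -1 (X); from (2,3) depth 7

PV length from [(2,3)]: 5 plies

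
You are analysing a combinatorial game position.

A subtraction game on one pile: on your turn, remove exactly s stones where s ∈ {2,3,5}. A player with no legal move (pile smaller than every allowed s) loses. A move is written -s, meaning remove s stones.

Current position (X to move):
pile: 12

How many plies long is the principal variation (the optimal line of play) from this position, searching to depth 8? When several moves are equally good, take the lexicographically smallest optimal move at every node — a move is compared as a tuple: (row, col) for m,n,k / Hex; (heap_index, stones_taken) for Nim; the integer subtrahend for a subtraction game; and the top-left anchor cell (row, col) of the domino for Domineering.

[12] X move#1: -2:-1/10, -3:-1/9, -5:+1/7*
[7] O move#2: -2:-1/5*, -3:-1/4, -5:-1/2
[5] X move#3: -2:-1/3, -3:-1/2, -5:+1/0*
[0] end (terminal -1, O#4); searched 12 to 8

PV length from [12]: 3 plies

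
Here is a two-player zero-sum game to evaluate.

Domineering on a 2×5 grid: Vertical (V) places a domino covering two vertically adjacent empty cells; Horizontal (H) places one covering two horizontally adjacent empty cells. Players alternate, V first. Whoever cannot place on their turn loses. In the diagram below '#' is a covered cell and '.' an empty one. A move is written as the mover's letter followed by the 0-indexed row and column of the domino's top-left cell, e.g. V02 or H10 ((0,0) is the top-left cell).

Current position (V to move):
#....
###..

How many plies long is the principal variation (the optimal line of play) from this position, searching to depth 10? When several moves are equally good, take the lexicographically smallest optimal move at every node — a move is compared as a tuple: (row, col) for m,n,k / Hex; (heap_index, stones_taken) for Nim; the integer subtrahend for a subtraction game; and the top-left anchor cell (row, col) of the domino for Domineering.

ply 1, V at #..../###.. | V03=+1→#..#./####.*; V04=-1→#...#/###.#
ply 2, H at #..#./####. | H01=-1→####./####.*
ply 3, V at ####./####. | V04=+1→#####/#####*
ply 4: #####/##### is terminal -1 (H); from #..../###.. depth 10

PV length from [#..../###..]: 3 plies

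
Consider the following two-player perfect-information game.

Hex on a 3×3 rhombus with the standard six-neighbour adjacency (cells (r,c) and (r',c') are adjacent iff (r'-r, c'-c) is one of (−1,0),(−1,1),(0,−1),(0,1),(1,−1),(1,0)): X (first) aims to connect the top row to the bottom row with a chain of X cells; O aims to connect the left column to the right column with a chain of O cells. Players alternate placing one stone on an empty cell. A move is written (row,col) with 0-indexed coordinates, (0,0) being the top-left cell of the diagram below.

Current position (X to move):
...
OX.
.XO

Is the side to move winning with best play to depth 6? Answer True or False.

p1 X@[.../OX./.XO]: (0,0)[X../OX./.XO]+1* (0,1)[.X./OX./.XO]+1 (0,2)[..X/OX./.XO]+1 (1,2)[.../OXX/.XO]+1 (2,0)[.../OX./XXO]+1
p2 O@[X../OX./.XO]: (0,1)[XO./OX./.XO]-1* (0,2)[X.O/OX./.XO]-1 (1,2)[X../OXO/.XO]-1 (2,0)[X../OX./OXO]-1
p3 X@[XO./OX./.XO]: (0,2)[XOX/OX./.XO]+1* (1,2)[XO./OXX/.XO]-1 (2,0)[XO./OX./XXO]-1
p4 O@[XOX/OX./.XO] terminal -1; root [.../OX./.XO] d6

X winning at [.../OX./.XO]: True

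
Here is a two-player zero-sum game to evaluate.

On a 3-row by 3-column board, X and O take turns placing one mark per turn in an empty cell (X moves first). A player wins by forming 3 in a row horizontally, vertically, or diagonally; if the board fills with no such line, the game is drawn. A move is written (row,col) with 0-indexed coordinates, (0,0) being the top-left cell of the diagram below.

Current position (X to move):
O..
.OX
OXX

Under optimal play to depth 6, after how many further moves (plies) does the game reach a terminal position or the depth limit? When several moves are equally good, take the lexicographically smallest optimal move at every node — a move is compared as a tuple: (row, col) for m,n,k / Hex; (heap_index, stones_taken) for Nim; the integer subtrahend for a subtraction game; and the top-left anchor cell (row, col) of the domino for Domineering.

PV length from [O../.OX/OXX]: 1 ply

ply 1, X at O../.OX/OXX | (0,1)=-1→OX./.OX/OXX; (0,2)=+1→O.X/.OX/OXX*; (1,0)=-1→O../XOX/OXX
ply 2: O.X/.OX/OXX is terminal -1 (O); from O../.OX/OXX depth 6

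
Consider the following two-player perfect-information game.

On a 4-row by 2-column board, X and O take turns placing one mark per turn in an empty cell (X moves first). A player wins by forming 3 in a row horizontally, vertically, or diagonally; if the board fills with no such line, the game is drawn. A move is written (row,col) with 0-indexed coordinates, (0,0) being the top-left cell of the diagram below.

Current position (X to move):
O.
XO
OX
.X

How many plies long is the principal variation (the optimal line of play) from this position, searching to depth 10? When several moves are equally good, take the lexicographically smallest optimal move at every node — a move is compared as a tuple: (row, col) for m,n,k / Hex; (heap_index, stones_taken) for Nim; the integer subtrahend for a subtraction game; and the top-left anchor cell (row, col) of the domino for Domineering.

PV length from [O./XO/OX/.X]: 2 plies

p1 X@[O./XO/OX/.X]: (0,1)[OX/XO/OX/.X]+0* (3,0)[O./XO/OX/XX]+0
p2 O@[OX/XO/OX/.X]: (3,0)[OX/XO/OX/OX]+0*
p3 X@[OX/XO/OX/OX] terminal +0; root [O./XO/OX/.X] d10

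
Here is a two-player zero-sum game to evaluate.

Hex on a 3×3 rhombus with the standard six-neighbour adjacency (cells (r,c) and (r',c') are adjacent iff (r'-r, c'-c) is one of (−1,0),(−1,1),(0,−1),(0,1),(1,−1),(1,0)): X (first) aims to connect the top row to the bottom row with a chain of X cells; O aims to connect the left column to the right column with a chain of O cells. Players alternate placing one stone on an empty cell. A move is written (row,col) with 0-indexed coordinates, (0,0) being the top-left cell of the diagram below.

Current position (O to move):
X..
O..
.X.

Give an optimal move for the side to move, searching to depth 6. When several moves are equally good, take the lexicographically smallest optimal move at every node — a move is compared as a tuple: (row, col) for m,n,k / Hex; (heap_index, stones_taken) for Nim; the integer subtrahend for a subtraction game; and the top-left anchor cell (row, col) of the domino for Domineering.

O's best at [X../O../.X.]: (0,2)

p1 O@[X../O../.X.]: (0,1)[XO./O../.X.]-1 (0,2)[X.O/O../.X.]+1* (1,1)[X../OO./.X.]+1 (1,2)[X../O.O/.X.]-1 (2,0)[X../O../OX.]-1 (2,2)[X../O../.XO]-1
p2 X@[X.O/O../.X.]: (0,1)[XXO/O../.X.]-1* (1,1)[X.O/OX./.X.]-1 (1,2)[X.O/O.X/.X.]-1 (2,0)[X.O/O../XX.]-1 (2,2)[X.O/O../.XX]-1
p3 O@[XXO/O../.X.]: (1,1)[XXO/OO./.X.]+1* (1,2)[XXO/O.O/.X.]-1 (2,0)[XXO/O../OX.]-1 (2,2)[XXO/O../.XO]-1
p4 X@[XXO/OO./.X.] terminal -1; root [X../O../.X.] d6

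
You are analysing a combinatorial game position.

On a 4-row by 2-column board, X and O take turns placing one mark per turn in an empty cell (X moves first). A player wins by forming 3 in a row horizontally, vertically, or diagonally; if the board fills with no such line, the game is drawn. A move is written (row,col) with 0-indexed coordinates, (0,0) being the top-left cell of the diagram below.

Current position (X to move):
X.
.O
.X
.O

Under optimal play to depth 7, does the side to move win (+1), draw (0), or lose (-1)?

[X./.O/.X/.O] X move#1: (0,1):+0/XX/.O/.X/.O*, (1,0):+0/X./XO/.X/.O, (2,0):+0/X./.O/XX/.O, (3,0):+0/X./.O/.X/XO
[XX/.O/.X/.O] O move#2: (1,0):+0/XX/OO/.X/.O*, (2,0):+0/XX/.O/OX/.O, (3,0):+0/XX/.O/.X/OO
[XX/OO/.X/.O] X move#3: (2,0):+0/XX/OO/XX/.O*, (3,0):+0/XX/OO/.X/XO
[XX/OO/XX/.O] O move#4: (3,0):+0/XX/OO/XX/OO*
[XX/OO/XX/OO] end (terminal +0, X#5); searched X./.O/.X/.O to 7

value(X./.O/.X/.O, X) = 0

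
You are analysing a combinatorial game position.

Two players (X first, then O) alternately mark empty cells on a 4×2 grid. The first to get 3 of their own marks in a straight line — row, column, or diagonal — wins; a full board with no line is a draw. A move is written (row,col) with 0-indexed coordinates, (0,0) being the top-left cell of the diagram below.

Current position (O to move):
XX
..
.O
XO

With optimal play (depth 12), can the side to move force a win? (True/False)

p1 O@[XX/../.O/XO]: (1,0)[XX/O./.O/XO]+0 (1,1)[XX/.O/.O/XO]+1* (2,0)[XX/../OO/XO]+0
p2 X@[XX/.O/.O/XO] terminal -1; root [XX/../.O/XO] d12

O winning at [XX/../.O/XO]: True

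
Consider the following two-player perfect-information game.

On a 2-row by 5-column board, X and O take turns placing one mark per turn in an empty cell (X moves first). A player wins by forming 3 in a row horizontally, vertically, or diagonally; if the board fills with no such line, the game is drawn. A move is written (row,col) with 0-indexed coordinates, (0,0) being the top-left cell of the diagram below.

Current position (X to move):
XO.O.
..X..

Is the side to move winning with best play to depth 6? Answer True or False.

ply 1, X at XO.O./..X.. | (0,2)=+0→XOXO./..X..*; (0,4)=-1→XO.OX/..X..; (1,0)=-1→XO.O./X.X..; (1,1)=-1→XO.O./.XX..; (1,3)=-1→XO.O./..XX.; (1,4)=-1→XO.O./..X.X
ply 2, O at XOXO./..X.. | (0,4)=-1→XOXOO/..X..; (1,0)=-1→XOXO./O.X..; (1,1)=+0→XOXO./.OX..*; (1,3)=+0→XOXO./..XO.; (1,4)=-1→XOXO./..X.O
ply 3, X at XOXO./.OX.. | (0,4)=+0→XOXOX/.OX..*; (1,0)=+0→XOXO./XOX..; (1,3)=+0→XOXO./.OXX.; (1,4)=+0→XOXO./.OX.X
ply 4, O at XOXOX/.OX.. | (1,0)=+0→XOXOX/OOX..*; (1,3)=+0→XOXOX/.OXO.; (1,4)=+0→XOXOX/.OX.O
ply 5, X at XOXOX/OOX.. | (1,3)=+0→XOXOX/OOXX.*; (1,4)=+0→XOXOX/OOX.X
ply 6, O at XOXOX/OOXX. | (1,4)=+0→XOXOX/OOXXO*
ply 7: XOXOX/OOXXO is terminal +0 (X); from XO.O./..X.. depth 6

X winning at [XO.O./..X..]: False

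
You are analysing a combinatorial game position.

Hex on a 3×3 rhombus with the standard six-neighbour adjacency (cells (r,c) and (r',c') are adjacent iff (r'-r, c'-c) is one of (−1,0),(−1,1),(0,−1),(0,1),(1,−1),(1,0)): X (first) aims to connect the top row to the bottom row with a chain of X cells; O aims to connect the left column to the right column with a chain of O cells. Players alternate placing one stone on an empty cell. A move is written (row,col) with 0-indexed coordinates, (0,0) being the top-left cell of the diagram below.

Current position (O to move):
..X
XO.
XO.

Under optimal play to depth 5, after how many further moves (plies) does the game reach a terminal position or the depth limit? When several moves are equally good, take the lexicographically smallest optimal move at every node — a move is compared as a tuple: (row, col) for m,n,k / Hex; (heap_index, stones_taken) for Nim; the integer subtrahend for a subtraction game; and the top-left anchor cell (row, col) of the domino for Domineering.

[..X/XO./XO.] O move#1: (0,0):-1/O.X/XO./XO.*, (0,1):-1/.OX/XO./XO., (1,2):-1/..X/XOO/XO., (2,2):-1/..X/XO./XOO
[O.X/XO./XO.] X move#2: (0,1):+1/OXX/XO./XO.*, (1,2):+1/O.X/XOX/XO., (2,2):+1/O.X/XO./XOX
[OXX/XO./XO.] end (terminal -1, O#3); searched ..X/XO./XO. to 5

PV length from [..X/XO./XO.]: 2 plies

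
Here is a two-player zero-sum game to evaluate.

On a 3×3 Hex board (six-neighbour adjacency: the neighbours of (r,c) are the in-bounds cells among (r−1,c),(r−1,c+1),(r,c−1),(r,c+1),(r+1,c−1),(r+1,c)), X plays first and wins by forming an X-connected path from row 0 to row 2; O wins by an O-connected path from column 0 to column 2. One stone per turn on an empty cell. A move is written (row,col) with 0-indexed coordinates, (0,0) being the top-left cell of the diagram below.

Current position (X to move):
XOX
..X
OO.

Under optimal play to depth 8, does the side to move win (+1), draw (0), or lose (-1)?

[XOX/..X/OO.] X move#1: (1,0):-1/XOX/X.X/OO., (1,1):-1/XOX/.XX/OO., (2,2):+1/XOX/..X/OOX*
[XOX/..X/OOX] end (terminal -1, O#2); searched XOX/..X/OO. to 8

value(XOX/..X/OO., X) = +1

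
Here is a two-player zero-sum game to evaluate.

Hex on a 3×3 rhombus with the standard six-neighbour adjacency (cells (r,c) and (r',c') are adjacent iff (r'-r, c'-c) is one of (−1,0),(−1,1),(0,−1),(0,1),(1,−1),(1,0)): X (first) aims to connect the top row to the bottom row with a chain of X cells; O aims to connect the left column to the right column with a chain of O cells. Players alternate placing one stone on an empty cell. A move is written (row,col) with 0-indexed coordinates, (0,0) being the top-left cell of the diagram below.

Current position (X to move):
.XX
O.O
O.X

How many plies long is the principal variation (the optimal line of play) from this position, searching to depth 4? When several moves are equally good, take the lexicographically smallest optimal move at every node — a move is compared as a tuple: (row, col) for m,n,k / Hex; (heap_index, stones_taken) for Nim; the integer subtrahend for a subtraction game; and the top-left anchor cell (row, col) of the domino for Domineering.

PV length from [.XX/O.O/O.X]: 2 plies

[.XX/O.O/O.X] X move#1: (0,0):-1/XXX/O.O/O.X*, (1,1):-1/.XX/OXO/O.X, (2,1):-1/.XX/O.O/OXX
[XXX/O.O/O.X] O move#2: (1,1):+1/XXX/OOO/O.X*, (2,1):+1/XXX/O.O/OOX
[XXX/OOO/O.X] end (terminal -1, X#3); searched .XX/O.O/O.X to 4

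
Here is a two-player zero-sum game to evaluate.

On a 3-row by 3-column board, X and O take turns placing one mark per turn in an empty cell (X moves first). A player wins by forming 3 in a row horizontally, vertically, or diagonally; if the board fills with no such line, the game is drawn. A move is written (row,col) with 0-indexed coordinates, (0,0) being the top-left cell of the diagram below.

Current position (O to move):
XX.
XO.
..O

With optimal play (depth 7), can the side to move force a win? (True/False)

O winning at [XX./XO./..O]: False

p1 O@[XX./XO./..O]: (0,2)[XXO/XO./..O]-1* (1,2)[XX./XOO/..O]-1 (2,0)[XX./XO./O.O]-1 (2,1)[XX./XO./.OO]-1
p2 X@[XXO/XO./..O]: (1,2)[XXO/XOX/..O]-1 (2,0)[XXO/XO./X.O]+1* (2,1)[XXO/XO./.XO]-1
p3 O@[XXO/XO./X.O] terminal -1; root [XX./XO./..O] d7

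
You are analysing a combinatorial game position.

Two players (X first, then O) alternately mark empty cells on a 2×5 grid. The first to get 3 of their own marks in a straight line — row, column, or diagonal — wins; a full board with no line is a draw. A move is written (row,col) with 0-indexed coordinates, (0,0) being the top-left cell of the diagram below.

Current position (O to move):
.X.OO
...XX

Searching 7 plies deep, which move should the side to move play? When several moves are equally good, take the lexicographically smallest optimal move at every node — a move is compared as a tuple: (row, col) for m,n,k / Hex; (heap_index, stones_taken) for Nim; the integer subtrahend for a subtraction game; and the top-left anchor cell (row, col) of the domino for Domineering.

O's best at [.X.OO/...XX]: (0,2)

ply 1, O at .X.OO/...XX | (0,0)=-1→OX.OO/...XX; (0,2)=+1→.XOOO/...XX*; (1,0)=-1→.X.OO/O..XX; (1,1)=-1→.X.OO/.O.XX; (1,2)=+0→.X.OO/..OXX
ply 2: .XOOO/...XX is terminal -1 (X); from .X.OO/...XX depth 7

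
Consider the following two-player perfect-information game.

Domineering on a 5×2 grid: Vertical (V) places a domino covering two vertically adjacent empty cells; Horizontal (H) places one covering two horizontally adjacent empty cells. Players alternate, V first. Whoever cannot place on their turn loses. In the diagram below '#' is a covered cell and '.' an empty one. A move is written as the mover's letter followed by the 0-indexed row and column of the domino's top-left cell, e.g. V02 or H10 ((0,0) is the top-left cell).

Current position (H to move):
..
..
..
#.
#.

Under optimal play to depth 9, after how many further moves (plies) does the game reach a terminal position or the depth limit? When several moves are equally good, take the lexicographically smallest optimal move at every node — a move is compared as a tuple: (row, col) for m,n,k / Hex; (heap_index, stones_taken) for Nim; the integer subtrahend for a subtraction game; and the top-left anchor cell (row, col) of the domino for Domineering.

PV length from [../../../#./#.]: 3 plies

[../../../#./#.] H move#1: H00:-1/##/../../#./#., H10:+1/../##/../#./#.*, H20:-1/../../##/#./#.
[../##/../#./#.] V move#2: V21:-1/../##/.#/##/#.*, V31:-1/../##/../##/##
[../##/.#/##/#.] H move#3: H00:+1/##/##/.#/##/#.*
[##/##/.#/##/#.] end (terminal -1, V#4); searched ../../../#./#. to 9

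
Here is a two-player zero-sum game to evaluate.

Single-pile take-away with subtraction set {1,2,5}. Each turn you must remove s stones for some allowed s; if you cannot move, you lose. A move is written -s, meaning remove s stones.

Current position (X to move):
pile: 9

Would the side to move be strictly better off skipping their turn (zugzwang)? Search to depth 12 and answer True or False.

p1 X@[9]: -1[8]-1* -2[7]-1 -5[4]-1
p2 O@[8]: -1[7]-1 -2[6]+1* -5[3]+1
p3 X@[6]: -1[5]-1* -2[4]-1 -5[1]-1
p4 O@[5]: -1[4]-1 -2[3]+1* -5[0]+1
p5 X@[3]: -1[2]-1* -2[1]-1
p6 O@[2]: -1[1]-1 -2[0]+1*
p7 X@[0] terminal -1; root [9] d12
if X skipped the turn, O would face:
~ p1 O@[9]: -1[8]-1* -2[7]-1 -5[4]-1
~ p2 X@[8]: -1[7]-1 -2[6]+1* -5[3]+1
~ p3 O@[6]: -1[5]-1* -2[4]-1 -5[1]-1
~ p4 X@[5]: -1[4]-1 -2[3]+1* -5[0]+1
~ p5 O@[3]: -1[2]-1* -2[1]-1
~ p6 X@[2]: -1[1]-1 -2[0]+1*
~ p7 O@[0] terminal -1; root [9] d12
compare (X): move=-1 vs pass=+1

zugzwang(9, X) = True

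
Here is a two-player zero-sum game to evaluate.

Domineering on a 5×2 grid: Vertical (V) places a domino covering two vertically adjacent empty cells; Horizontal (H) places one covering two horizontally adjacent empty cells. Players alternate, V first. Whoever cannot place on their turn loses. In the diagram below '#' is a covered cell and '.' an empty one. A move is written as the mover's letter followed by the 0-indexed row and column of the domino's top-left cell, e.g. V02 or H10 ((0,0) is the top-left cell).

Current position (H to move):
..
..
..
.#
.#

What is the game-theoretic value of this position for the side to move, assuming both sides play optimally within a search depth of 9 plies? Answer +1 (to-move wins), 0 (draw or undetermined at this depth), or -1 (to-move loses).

value(../../../.#/.#, H) = +1

[../../../.#/.#] H move#1: H00:-1/##/../../.#/.#, H10:+1/../##/../.#/.#*, H20:-1/../../##/.#/.#
[../##/../.#/.#] V move#2: V20:-1/../##/#./##/.#*, V30:-1/../##/../##/##
[../##/#./##/.#] H move#3: H00:+1/##/##/#./##/.#*
[##/##/#./##/.#] end (terminal -1, V#4); searched ../../../.#/.# to 9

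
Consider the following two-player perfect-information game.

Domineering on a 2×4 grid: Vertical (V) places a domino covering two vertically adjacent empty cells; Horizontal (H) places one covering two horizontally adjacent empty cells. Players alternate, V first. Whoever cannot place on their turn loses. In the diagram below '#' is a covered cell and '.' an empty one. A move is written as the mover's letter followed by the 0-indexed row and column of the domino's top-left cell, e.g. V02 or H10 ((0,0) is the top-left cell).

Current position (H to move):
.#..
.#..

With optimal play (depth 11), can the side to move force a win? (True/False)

H winning at [.#../.#..]: True

ply 1, H at .#../.#.. | H02=+1→.###/.#..*; H12=+1→.#../.###
ply 2, V at .###/.#.. | V00=-1→####/##..*
ply 3, H at ####/##.. | H12=+1→####/####*
ply 4: ####/#### is terminal -1 (V); from .#../.#.. depth 11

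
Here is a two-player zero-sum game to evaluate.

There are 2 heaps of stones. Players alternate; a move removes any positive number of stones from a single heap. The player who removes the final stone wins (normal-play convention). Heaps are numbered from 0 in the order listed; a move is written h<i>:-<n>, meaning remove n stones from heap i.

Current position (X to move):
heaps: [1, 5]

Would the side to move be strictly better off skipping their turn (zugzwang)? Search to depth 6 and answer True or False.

zugzwang((1,5), X) = False

[(1,5)] X move#1: h0:-1:-1/(0,5), h1:-1:-1/(1,4), h1:-2:-1/(1,3), h1:-3:-1/(1,2), h1:-4:+1/(1,1)*, h1:-5:-1/(1,0)
[(1,1)] O move#2: h0:-1:-1/(0,1)*, h1:-1:-1/(1,0)
[(0,1)] X move#3: h1:-1:+1/(0,0)*
[(0,0)] end (terminal -1, O#4); searched (1,5) to 6
pass branch (O moves first from the same position):
  | [(1,5)] O move#1: h0:-1:-1/(0,5), h1:-1:-1/(1,4), h1:-2:-1/(1,3), h1:-3:-1/(1,2), h1:-4:+1/(1,1)*, h1:-5:-1/(1,0)
  | [(1,1)] X move#2: h0:-1:-1/(0,1)*, h1:-1:-1/(1,0)
  | [(0,1)] O move#3: h1:-1:+1/(0,0)*
  | [(0,0)] end (terminal -1, X#4); searched (1,5) to 6
X moving scores +1; X passing scores -1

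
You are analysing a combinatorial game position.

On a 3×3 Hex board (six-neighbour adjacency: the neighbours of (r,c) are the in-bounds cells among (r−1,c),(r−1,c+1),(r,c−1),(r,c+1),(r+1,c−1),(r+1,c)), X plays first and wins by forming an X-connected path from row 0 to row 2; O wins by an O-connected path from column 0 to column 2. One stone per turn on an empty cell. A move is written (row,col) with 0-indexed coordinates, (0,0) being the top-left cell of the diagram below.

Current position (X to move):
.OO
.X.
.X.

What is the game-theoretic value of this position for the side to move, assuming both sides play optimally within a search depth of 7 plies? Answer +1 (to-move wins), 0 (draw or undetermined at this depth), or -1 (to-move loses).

ply 1, X at .OO/.X./.X. | (0,0)=-1→XOO/.X./.X.*; (1,0)=-1→.OO/XX./.X.; (1,2)=-1→.OO/.XX/.X.; (2,0)=-1→.OO/.X./XX.; (2,2)=-1→.OO/.X./.XX
ply 2, O at XOO/.X./.X. | (1,0)=+1→XOO/OX./.X.*; (1,2)=-1→XOO/.XO/.X.; (2,0)=-1→XOO/.X./OX.; (2,2)=-1→XOO/.X./.XO
ply 3: XOO/OX./.X. is terminal -1 (X); from .OO/.X./.X. depth 7

value(.OO/.X./.X., X) = -1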